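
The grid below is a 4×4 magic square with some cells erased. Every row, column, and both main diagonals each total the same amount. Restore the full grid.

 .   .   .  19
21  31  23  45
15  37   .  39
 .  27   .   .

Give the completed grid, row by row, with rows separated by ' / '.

Row 2 is already complete: 21 + 31 + 23 + 45 = 120, so that is the magic constant.
Row 3 needs 120; the known cells sum to 91, so (3,3) = 29.
Column 2 needs 120; the known cells sum to 95, so (1,2) = 25.
Column 4: 19 + 45 + 39 + ? = 120, so (4,4) = 17.
Main diagonal must total 120; the given cells sum to 77, so (1,1) = 43.
Using anti-diagonal: 19 + 23 + 37 + ? → (4,1) = 120 − 79 = 41.
Using row 1: 43 + 25 + 19 + ? → (1,3) = 120 − 87 = 33.
From row 4, 120 − (41 + 27 + 17) gives (4,3) = 35.

43 25 33 19 / 21 31 23 45 / 15 37 29 39 / 41 27 35 17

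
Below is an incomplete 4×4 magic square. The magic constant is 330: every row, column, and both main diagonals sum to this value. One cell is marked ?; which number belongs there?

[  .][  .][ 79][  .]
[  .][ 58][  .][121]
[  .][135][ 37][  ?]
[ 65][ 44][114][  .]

72

Using row 4: 65 + 44 + 114 + ? → (4,4) = 330 − 223 = 107.
Using column 2: 58 + 135 + 44 + ? → (1,2) = 330 − 237 = 93.
The remaining cell in column 3 is (2,3) = 330 − 230 = 100.
Main diagonal needs 330; the known cells sum to 202, so (1,1) = 128.
Using anti-diagonal: 100 + 135 + 65 + ? → (1,4) = 330 − 300 = 30.
Using row 2: 58 + 100 + 121 + ? → (2,1) = 330 − 279 = 51.
Column 1: 128 + 51 + 65 + ? = 330, so (3,1) = 86.
Using column 4: 30 + 121 + 107 + ? → (3,4) = 330 − 258 = 72.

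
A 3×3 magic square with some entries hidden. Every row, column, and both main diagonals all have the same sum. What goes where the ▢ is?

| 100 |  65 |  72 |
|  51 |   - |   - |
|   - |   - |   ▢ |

Row 1 is complete and sums to 237; that is the magic constant.
The remaining cell in column 1 is (3,1) = 237 − 151 = 86.
The remaining cell in anti-diagonal is (2,2) = 237 − 158 = 79.
The remaining cell in row 2 is (2,3) = 237 − 130 = 107.
Column 2 must total 237; the given cells sum to 144, so (3,2) = 93.
The remaining cell in column 3 is (3,3) = 237 − 179 = 58.

58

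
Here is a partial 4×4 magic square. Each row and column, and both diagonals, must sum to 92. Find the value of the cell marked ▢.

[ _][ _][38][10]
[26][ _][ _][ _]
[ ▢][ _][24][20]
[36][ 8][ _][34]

Row 4 must total 92; the given cells sum to 78, so (4,3) = 14.
The remaining cell in column 3 is (2,3) = 92 − 76 = 16.
Using column 4: 10 + 20 + 34 + ? → (2,4) = 92 − 64 = 28.
The remaining cell in anti-diagonal is (3,2) = 92 − 62 = 30.
Row 2 must total 92; the given cells sum to 70, so (2,2) = 22.
Using row 3: 30 + 24 + 20 + ? → (3,1) = 92 − 74 = 18.

18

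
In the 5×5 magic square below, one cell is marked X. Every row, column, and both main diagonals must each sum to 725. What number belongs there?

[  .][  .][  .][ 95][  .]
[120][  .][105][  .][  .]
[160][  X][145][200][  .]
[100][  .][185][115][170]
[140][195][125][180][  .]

90

From row 4, 725 − (100 + 185 + 115 + 170) gives (4,2) = 155.
From row 5, 725 − (140 + 195 + 125 + 180) gives (5,5) = 85.
The remaining cell in column 1 is (1,1) = 725 − 520 = 205.
Column 3 needs 725; the known cells sum to 560, so (1,3) = 165.
Using column 4: 95 + 200 + 115 + 180 + ? → (2,4) = 725 − 590 = 135.
The remaining cell in main diagonal is (2,2) = 725 − 550 = 175.
Anti-diagonal: 135 + 145 + 155 + 140 + ? = 725, so (1,5) = 150.
Row 1: 205 + 165 + 95 + 150 + ? = 725, so (1,2) = 110.
Row 2: 120 + 175 + 105 + 135 + ? = 725, so (2,5) = 190.
From column 2, 725 − (110 + 175 + 155 + 195) gives (3,2) = 90.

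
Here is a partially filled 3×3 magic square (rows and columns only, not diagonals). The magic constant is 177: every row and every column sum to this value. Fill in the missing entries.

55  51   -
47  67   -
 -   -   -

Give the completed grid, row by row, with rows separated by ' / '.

Using row 1: 55 + 51 + ? → (1,3) = 177 − 106 = 71.
Row 2 must total 177; the given cells sum to 114, so (2,3) = 63.
From column 1, 177 − (55 + 47) gives (3,1) = 75.
Column 2 needs 177; the known cells sum to 118, so (3,2) = 59.
Column 3 needs 177; the known cells sum to 134, so (3,3) = 43.

55 51 71 / 47 67 63 / 75 59 43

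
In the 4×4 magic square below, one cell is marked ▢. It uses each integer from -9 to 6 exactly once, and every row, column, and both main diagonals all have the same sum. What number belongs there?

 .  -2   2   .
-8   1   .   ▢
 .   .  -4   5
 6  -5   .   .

The entries are -9 through 6, which sum to -24, so each line sums to -24/4 = -6.
Column 2: -2 + 1 + (-5) + ? = -6, so (3,2) = 0.
Row 3 needs -6; the known cells sum to 1, so (3,1) = -7.
Column 1 needs -6; the known cells sum to -9, so (1,1) = 3.
From main diagonal, -6 − (3 + 1 + (-4)) gives (4,4) = -6.
The remaining cell in row 1 is (1,4) = -6 − 3 = -9.
Using row 4: 6 + (-5) + (-6) + ? → (4,3) = -6 − (-5) = -1.
Column 3 needs -6; the known cells sum to -3, so (2,3) = -3.
Column 4 must total -6; the given cells sum to -10, so (2,4) = 4.

4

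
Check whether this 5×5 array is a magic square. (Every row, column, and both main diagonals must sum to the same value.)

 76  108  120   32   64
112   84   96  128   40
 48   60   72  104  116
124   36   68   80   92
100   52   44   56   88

Row 1: 76 + 108 + 120 + 32 + 64 = 400.
Row 2: 112 + 84 + 96 + 128 + 40 = 460.
Row 3: 48 + 60 + 72 + 104 + 116 = 400.
Row 4: 124 + 36 + 68 + 80 + 92 = 400.
Row 5: 100 + 52 + 44 + 56 + 88 = 340.
Column 1: 76 + 112 + 48 + 124 + 100 = 460.
Column 2: 108 + 84 + 60 + 36 + 52 = 340.
Column 3: 120 + 96 + 72 + 68 + 44 = 400.
Column 4: 32 + 128 + 104 + 80 + 56 = 400.
Column 5: 64 + 40 + 116 + 92 + 88 = 400.
Main diagonal: 76 + 84 + 72 + 80 + 88 = 400.
Anti-diagonal: 64 + 128 + 72 + 36 + 100 = 400.

No — main diagonal sums to 400 but row 2 sums to 460.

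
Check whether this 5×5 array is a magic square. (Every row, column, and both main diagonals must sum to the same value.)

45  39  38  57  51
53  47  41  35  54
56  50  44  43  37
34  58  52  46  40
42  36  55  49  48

Yes

Row 1: 45 + 39 + 38 + 57 + 51 = 230.
Row 2: 53 + 47 + 41 + 35 + 54 = 230.
Row 3: 56 + 50 + 44 + 43 + 37 = 230.
Row 4: 34 + 58 + 52 + 46 + 40 = 230.
Row 5: 42 + 36 + 55 + 49 + 48 = 230.
Column 1: 45 + 53 + 56 + 34 + 42 = 230.
Column 2: 39 + 47 + 50 + 58 + 36 = 230.
Column 3: 38 + 41 + 44 + 52 + 55 = 230.
Column 4: 57 + 35 + 43 + 46 + 49 = 230.
Column 5: 51 + 54 + 37 + 40 + 48 = 230.
Main diagonal: 45 + 47 + 44 + 46 + 48 = 230.
Anti-diagonal: 51 + 35 + 44 + 58 + 42 = 230.
All lines sum to 230.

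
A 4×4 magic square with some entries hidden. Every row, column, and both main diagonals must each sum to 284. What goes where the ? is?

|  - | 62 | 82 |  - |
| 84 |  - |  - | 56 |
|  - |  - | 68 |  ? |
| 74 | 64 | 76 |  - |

78

Using row 4: 74 + 64 + 76 + ? → (4,4) = 284 − 214 = 70.
From column 3, 284 − (82 + 68 + 76) gives (2,3) = 58.
Using row 2: 84 + 58 + 56 + ? → (2,2) = 284 − 198 = 86.
Column 2 must total 284; the given cells sum to 212, so (3,2) = 72.
Main diagonal must total 284; the given cells sum to 224, so (1,1) = 60.
Anti-diagonal: 58 + 72 + 74 + ? = 284, so (1,4) = 80.
Column 1: 60 + 84 + 74 + ? = 284, so (3,1) = 66.
From column 4, 284 − (80 + 56 + 70) gives (3,4) = 78.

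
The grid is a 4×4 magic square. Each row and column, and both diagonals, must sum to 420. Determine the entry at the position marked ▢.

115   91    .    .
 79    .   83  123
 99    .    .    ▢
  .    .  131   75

119

Row 2 must total 420; the given cells sum to 285, so (2,2) = 135.
Column 1 needs 420; the known cells sum to 293, so (4,1) = 127.
Using main diagonal: 115 + 135 + 75 + ? → (3,3) = 420 − 325 = 95.
Row 4: 127 + 131 + 75 + ? = 420, so (4,2) = 87.
From column 2, 420 − (91 + 135 + 87) gives (3,2) = 107.
Using column 3: 83 + 95 + 131 + ? → (1,3) = 420 − 309 = 111.
Using anti-diagonal: 83 + 107 + 127 + ? → (1,4) = 420 − 317 = 103.
Row 3 must total 420; the given cells sum to 301, so (3,4) = 119.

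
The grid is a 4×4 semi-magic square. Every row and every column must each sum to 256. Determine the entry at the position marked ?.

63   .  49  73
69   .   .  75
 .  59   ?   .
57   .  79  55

77

The remaining cell in row 1 is (1,2) = 256 − 185 = 71.
Row 4: 57 + 79 + 55 + ? = 256, so (4,2) = 65.
Column 1 needs 256; the known cells sum to 189, so (3,1) = 67.
From column 2, 256 − (71 + 59 + 65) gives (2,2) = 61.
Using column 4: 73 + 75 + 55 + ? → (3,4) = 256 − 203 = 53.
Using row 2: 69 + 61 + 75 + ? → (2,3) = 256 − 205 = 51.
Row 3: 67 + 59 + 53 + ? = 256, so (3,3) = 77.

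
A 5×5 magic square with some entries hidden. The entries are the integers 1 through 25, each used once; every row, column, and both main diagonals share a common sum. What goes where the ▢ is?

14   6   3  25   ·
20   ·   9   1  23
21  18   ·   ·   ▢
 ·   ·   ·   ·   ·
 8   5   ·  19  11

The entries are 1 through 25, which sum to 325, so each line sums to 325/5 = 65.
Row 1: 14 + 6 + 3 + 25 + ? = 65, so (1,5) = 17.
Row 2 needs 65; the known cells sum to 53, so (2,2) = 12.
Row 5 must total 65; the given cells sum to 43, so (5,3) = 22.
The remaining cell in column 1 is (4,1) = 65 − 63 = 2.
The remaining cell in column 2 is (4,2) = 65 − 41 = 24.
Anti-diagonal must total 65; the given cells sum to 50, so (3,3) = 15.
The remaining cell in column 3 is (4,3) = 65 − 49 = 16.
Main diagonal must total 65; the given cells sum to 52, so (4,4) = 13.
From row 4, 65 − (2 + 24 + 16 + 13) gives (4,5) = 10.
From column 4, 65 − (25 + 1 + 13 + 19) gives (3,4) = 7.
The remaining cell in column 5 is (3,5) = 65 − 61 = 4.

4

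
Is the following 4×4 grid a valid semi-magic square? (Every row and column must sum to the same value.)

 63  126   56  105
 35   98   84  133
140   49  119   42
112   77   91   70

Row 1: 63 + 126 + 56 + 105 = 350.
Row 2: 35 + 98 + 84 + 133 = 350.
Row 3: 140 + 49 + 119 + 42 = 350.
Row 4: 112 + 77 + 91 + 70 = 350.
Column 1: 63 + 35 + 140 + 112 = 350.
Column 2: 126 + 98 + 49 + 77 = 350.
Column 3: 56 + 84 + 119 + 91 = 350.
Column 4: 105 + 133 + 42 + 70 = 350.
All lines sum to 350.

Yes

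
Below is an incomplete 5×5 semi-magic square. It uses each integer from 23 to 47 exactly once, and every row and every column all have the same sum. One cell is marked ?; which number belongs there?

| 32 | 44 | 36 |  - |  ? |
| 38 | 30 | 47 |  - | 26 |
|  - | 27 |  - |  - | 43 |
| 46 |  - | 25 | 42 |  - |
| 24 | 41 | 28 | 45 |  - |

The entries are 23 through 47, which sum to 875, so each line sums to 875/5 = 175.
Row 2: 38 + 30 + 47 + 26 + ? = 175, so (2,4) = 34.
Row 5 needs 175; the known cells sum to 138, so (5,5) = 37.
Column 1 must total 175; the given cells sum to 140, so (3,1) = 35.
Column 2 must total 175; the given cells sum to 142, so (4,2) = 33.
Column 3: 36 + 47 + 25 + 28 + ? = 175, so (3,3) = 39.
Row 3 must total 175; the given cells sum to 144, so (3,4) = 31.
Row 4 needs 175; the known cells sum to 146, so (4,5) = 29.
Column 4 must total 175; the given cells sum to 152, so (1,4) = 23.
The remaining cell in column 5 is (1,5) = 175 − 135 = 40.

40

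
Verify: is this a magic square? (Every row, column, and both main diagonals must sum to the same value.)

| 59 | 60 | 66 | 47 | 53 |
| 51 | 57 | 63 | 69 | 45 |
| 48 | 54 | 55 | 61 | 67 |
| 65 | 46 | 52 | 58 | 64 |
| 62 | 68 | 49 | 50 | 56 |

Row 1: 59 + 60 + 66 + 47 + 53 = 285.
Row 2: 51 + 57 + 63 + 69 + 45 = 285.
Row 3: 48 + 54 + 55 + 61 + 67 = 285.
Row 4: 65 + 46 + 52 + 58 + 64 = 285.
Row 5: 62 + 68 + 49 + 50 + 56 = 285.
Column 1: 59 + 51 + 48 + 65 + 62 = 285.
Column 2: 60 + 57 + 54 + 46 + 68 = 285.
Column 3: 66 + 63 + 55 + 52 + 49 = 285.
Column 4: 47 + 69 + 61 + 58 + 50 = 285.
Column 5: 53 + 45 + 67 + 64 + 56 = 285.
Main diagonal: 59 + 57 + 55 + 58 + 56 = 285.
Anti-diagonal: 53 + 69 + 55 + 46 + 62 = 285.
All lines sum to 285.

Yes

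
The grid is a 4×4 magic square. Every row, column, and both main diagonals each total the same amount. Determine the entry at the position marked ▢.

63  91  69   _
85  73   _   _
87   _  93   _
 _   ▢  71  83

Main diagonal is complete and sums to 312; that is the magic constant.
From row 1, 312 − (63 + 91 + 69) gives (1,4) = 89.
Column 1 must total 312; the given cells sum to 235, so (4,1) = 77.
The remaining cell in column 3 is (2,3) = 312 − 233 = 79.
Anti-diagonal must total 312; the given cells sum to 245, so (3,2) = 67.
Row 2 needs 312; the known cells sum to 237, so (2,4) = 75.
Row 3 must total 312; the given cells sum to 247, so (3,4) = 65.
Row 4 must total 312; the given cells sum to 231, so (4,2) = 81.

81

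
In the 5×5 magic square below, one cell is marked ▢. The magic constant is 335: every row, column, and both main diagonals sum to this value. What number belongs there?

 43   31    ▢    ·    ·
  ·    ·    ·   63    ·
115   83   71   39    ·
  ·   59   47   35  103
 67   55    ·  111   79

99

Row 3 needs 335; the known cells sum to 308, so (3,5) = 27.
Row 4: 59 + 47 + 35 + 103 + ? = 335, so (4,1) = 91.
Using row 5: 67 + 55 + 111 + 79 + ? → (5,3) = 335 − 312 = 23.
Column 1 needs 335; the known cells sum to 316, so (2,1) = 19.
Column 2 needs 335; the known cells sum to 228, so (2,2) = 107.
Column 4 needs 335; the known cells sum to 248, so (1,4) = 87.
Anti-diagonal must total 335; the given cells sum to 260, so (1,5) = 75.
Row 1 must total 335; the given cells sum to 236, so (1,3) = 99.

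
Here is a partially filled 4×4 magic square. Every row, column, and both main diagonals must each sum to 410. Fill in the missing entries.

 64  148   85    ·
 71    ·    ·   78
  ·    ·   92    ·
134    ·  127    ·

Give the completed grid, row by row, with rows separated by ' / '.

64 148 85 113 / 71 155 106 78 / 141 57 92 120 / 134 50 127 99

Row 1 needs 410; the known cells sum to 297, so (1,4) = 113.
Column 1 needs 410; the known cells sum to 269, so (3,1) = 141.
From column 3, 410 − (85 + 92 + 127) gives (2,3) = 106.
From anti-diagonal, 410 − (113 + 106 + 134) gives (3,2) = 57.
The remaining cell in row 2 is (2,2) = 410 − 255 = 155.
Row 3 needs 410; the known cells sum to 290, so (3,4) = 120.
Column 2 needs 410; the known cells sum to 360, so (4,2) = 50.
Column 4: 113 + 78 + 120 + ? = 410, so (4,4) = 99.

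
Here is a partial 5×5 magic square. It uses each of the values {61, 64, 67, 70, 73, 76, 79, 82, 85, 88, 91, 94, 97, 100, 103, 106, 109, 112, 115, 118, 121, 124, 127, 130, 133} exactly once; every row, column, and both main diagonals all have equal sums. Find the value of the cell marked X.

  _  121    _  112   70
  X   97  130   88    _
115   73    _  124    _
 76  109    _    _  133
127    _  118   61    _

The 25 entries sum to 2425, so each line sums to 2425/5 = 485.
Column 2 must total 485; the given cells sum to 400, so (5,2) = 85.
Column 4: 112 + 88 + 124 + 61 + ? = 485, so (4,4) = 100.
The remaining cell in anti-diagonal is (3,3) = 485 − 394 = 91.
Row 3: 115 + 73 + 91 + 124 + ? = 485, so (3,5) = 82.
Using row 4: 76 + 109 + 100 + 133 + ? → (4,3) = 485 − 418 = 67.
Row 5 must total 485; the given cells sum to 391, so (5,5) = 94.
Using column 3: 130 + 91 + 67 + 118 + ? → (1,3) = 485 − 406 = 79.
Column 5: 70 + 82 + 133 + 94 + ? = 485, so (2,5) = 106.
Main diagonal must total 485; the given cells sum to 382, so (1,1) = 103.
Row 2: 97 + 130 + 88 + 106 + ? = 485, so (2,1) = 64.

64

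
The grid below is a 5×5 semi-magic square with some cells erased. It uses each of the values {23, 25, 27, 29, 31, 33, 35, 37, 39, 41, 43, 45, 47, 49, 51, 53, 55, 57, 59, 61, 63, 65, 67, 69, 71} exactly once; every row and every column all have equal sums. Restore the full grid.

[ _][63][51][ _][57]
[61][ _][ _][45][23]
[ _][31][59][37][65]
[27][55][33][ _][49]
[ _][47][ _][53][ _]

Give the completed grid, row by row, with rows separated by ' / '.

The 25 entries sum to 1175, so each line sums to 1175/5 = 235.
Row 3 must total 235; the given cells sum to 192, so (3,1) = 43.
The remaining cell in row 4 is (4,4) = 235 − 164 = 71.
Column 2 must total 235; the given cells sum to 196, so (2,2) = 39.
From column 4, 235 − (45 + 37 + 71 + 53) gives (1,4) = 29.
Column 5: 57 + 23 + 65 + 49 + ? = 235, so (5,5) = 41.
The remaining cell in row 1 is (1,1) = 235 − 200 = 35.
From row 2, 235 − (61 + 39 + 45 + 23) gives (2,3) = 67.
Using column 1: 35 + 61 + 43 + 27 + ? → (5,1) = 235 − 166 = 69.
Using column 3: 51 + 67 + 59 + 33 + ? → (5,3) = 235 − 210 = 25.

35 63 51 29 57 / 61 39 67 45 23 / 43 31 59 37 65 / 27 55 33 71 49 / 69 47 25 53 41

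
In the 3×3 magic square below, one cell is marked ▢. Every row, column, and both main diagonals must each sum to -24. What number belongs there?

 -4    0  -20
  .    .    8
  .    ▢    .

From column 3, -24 − (-20 + 8) gives (3,3) = -12.
From main diagonal, -24 − (-4 + (-12)) gives (2,2) = -8.
Anti-diagonal must total -24; the given cells sum to -28, so (3,1) = 4.
The remaining cell in row 2 is (2,1) = -24 − 0 = -24.
From row 3, -24 − (4 + (-12)) gives (3,2) = -16.

-16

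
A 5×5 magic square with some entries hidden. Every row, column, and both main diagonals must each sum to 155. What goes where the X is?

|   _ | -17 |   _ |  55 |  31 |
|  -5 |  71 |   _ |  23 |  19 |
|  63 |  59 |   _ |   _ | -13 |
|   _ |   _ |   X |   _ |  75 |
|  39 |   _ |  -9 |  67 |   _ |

From row 2, 155 − (-5 + 71 + 23 + 19) gives (2,3) = 47.
Column 5 must total 155; the given cells sum to 112, so (5,5) = 43.
Row 5 must total 155; the given cells sum to 140, so (5,2) = 15.
Column 2: -17 + 71 + 59 + 15 + ? = 155, so (4,2) = 27.
Anti-diagonal needs 155; the known cells sum to 120, so (3,3) = 35.
The remaining cell in row 3 is (3,4) = 155 − 144 = 11.
Using column 4: 55 + 23 + 11 + 67 + ? → (4,4) = 155 − 156 = -1.
Main diagonal needs 155; the known cells sum to 148, so (1,1) = 7.
Using row 1: 7 + (-17) + 55 + 31 + ? → (1,3) = 155 − 76 = 79.
Column 1 must total 155; the given cells sum to 104, so (4,1) = 51.
Column 3: 79 + 47 + 35 + (-9) + ? = 155, so (4,3) = 3.

3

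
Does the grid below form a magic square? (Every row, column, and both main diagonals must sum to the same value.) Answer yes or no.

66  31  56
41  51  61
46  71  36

Row 1: 66 + 31 + 56 = 153.
Row 2: 41 + 51 + 61 = 153.
Row 3: 46 + 71 + 36 = 153.
Column 1: 66 + 41 + 46 = 153.
Column 2: 31 + 51 + 71 = 153.
Column 3: 56 + 61 + 36 = 153.
Main diagonal: 66 + 51 + 36 = 153.
Anti-diagonal: 56 + 51 + 46 = 153.
All lines sum to 153.

Yes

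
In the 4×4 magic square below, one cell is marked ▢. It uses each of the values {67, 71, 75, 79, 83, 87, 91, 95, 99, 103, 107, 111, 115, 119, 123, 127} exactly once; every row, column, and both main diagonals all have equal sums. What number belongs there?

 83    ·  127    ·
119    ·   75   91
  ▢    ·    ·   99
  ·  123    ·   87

79

The 16 entries sum to 1552, so each line sums to 1552/4 = 388.
Row 2 must total 388; the given cells sum to 285, so (2,2) = 103.
From column 4, 388 − (91 + 99 + 87) gives (1,4) = 111.
Main diagonal must total 388; the given cells sum to 273, so (3,3) = 115.
From row 1, 388 − (83 + 127 + 111) gives (1,2) = 67.
Using column 2: 67 + 103 + 123 + ? → (3,2) = 388 − 293 = 95.
From column 3, 388 − (127 + 75 + 115) gives (4,3) = 71.
Anti-diagonal: 111 + 75 + 95 + ? = 388, so (4,1) = 107.
Row 3: 95 + 115 + 99 + ? = 388, so (3,1) = 79.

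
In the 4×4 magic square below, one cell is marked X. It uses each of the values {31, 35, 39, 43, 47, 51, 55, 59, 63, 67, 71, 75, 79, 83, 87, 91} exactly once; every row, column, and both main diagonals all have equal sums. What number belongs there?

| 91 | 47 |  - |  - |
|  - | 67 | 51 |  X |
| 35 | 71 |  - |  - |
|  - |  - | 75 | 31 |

The 16 entries sum to 976, so each line sums to 976/4 = 244.
Column 2 needs 244; the known cells sum to 185, so (4,2) = 59.
Main diagonal must total 244; the given cells sum to 189, so (3,3) = 55.
Row 3 needs 244; the known cells sum to 161, so (3,4) = 83.
From row 4, 244 − (59 + 75 + 31) gives (4,1) = 79.
The remaining cell in column 1 is (2,1) = 244 − 205 = 39.
From column 3, 244 − (51 + 55 + 75) gives (1,3) = 63.
From anti-diagonal, 244 − (51 + 71 + 79) gives (1,4) = 43.
Row 2 needs 244; the known cells sum to 157, so (2,4) = 87.

87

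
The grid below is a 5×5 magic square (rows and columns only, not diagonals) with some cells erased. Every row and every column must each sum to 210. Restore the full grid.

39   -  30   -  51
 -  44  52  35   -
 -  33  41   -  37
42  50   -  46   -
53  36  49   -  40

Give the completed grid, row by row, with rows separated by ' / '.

39 47 30 43 51 / 31 44 52 35 48 / 45 33 41 54 37 / 42 50 38 46 34 / 53 36 49 32 40

The remaining cell in row 5 is (5,4) = 210 − 178 = 32.
The remaining cell in column 2 is (1,2) = 210 − 163 = 47.
The remaining cell in column 3 is (4,3) = 210 − 172 = 38.
From row 1, 210 − (39 + 47 + 30 + 51) gives (1,4) = 43.
The remaining cell in row 4 is (4,5) = 210 − 176 = 34.
Column 4 needs 210; the known cells sum to 156, so (3,4) = 54.
Column 5 must total 210; the given cells sum to 162, so (2,5) = 48.
Row 2 needs 210; the known cells sum to 179, so (2,1) = 31.
From row 3, 210 − (33 + 41 + 54 + 37) gives (3,1) = 45.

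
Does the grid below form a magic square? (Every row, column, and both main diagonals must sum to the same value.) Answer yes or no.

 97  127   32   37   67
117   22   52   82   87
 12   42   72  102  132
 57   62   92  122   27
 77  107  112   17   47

Row 1: 97 + 127 + 32 + 37 + 67 = 360.
Row 2: 117 + 22 + 52 + 82 + 87 = 360.
Row 3: 12 + 42 + 72 + 102 + 132 = 360.
Row 4: 57 + 62 + 92 + 122 + 27 = 360.
Row 5: 77 + 107 + 112 + 17 + 47 = 360.
Column 1: 97 + 117 + 12 + 57 + 77 = 360.
Column 2: 127 + 22 + 42 + 62 + 107 = 360.
Column 3: 32 + 52 + 72 + 92 + 112 = 360.
Column 4: 37 + 82 + 102 + 122 + 17 = 360.
Column 5: 67 + 87 + 132 + 27 + 47 = 360.
Main diagonal: 97 + 22 + 72 + 122 + 47 = 360.
Anti-diagonal: 67 + 82 + 72 + 62 + 77 = 360.
All lines sum to 360.

Yes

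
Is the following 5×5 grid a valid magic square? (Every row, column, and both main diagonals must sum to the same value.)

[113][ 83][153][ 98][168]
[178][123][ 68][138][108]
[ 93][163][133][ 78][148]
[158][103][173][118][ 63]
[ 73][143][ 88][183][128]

Yes

Row 1: 113 + 83 + 153 + 98 + 168 = 615.
Row 2: 178 + 123 + 68 + 138 + 108 = 615.
Row 3: 93 + 163 + 133 + 78 + 148 = 615.
Row 4: 158 + 103 + 173 + 118 + 63 = 615.
Row 5: 73 + 143 + 88 + 183 + 128 = 615.
Column 1: 113 + 178 + 93 + 158 + 73 = 615.
Column 2: 83 + 123 + 163 + 103 + 143 = 615.
Column 3: 153 + 68 + 133 + 173 + 88 = 615.
Column 4: 98 + 138 + 78 + 118 + 183 = 615.
Column 5: 168 + 108 + 148 + 63 + 128 = 615.
Main diagonal: 113 + 123 + 133 + 118 + 128 = 615.
Anti-diagonal: 168 + 138 + 133 + 103 + 73 = 615.
All lines sum to 615.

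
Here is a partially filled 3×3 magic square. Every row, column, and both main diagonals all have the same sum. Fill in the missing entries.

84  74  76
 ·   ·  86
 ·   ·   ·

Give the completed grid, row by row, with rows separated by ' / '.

84 74 76 / 70 78 86 / 80 82 72

Row 1 is already complete: 84 + 74 + 76 = 234, so that is the magic constant.
From column 3, 234 − (76 + 86) gives (3,3) = 72.
Main diagonal: 84 + 72 + ? = 234, so (2,2) = 78.
Using anti-diagonal: 76 + 78 + ? → (3,1) = 234 − 154 = 80.
The remaining cell in row 2 is (2,1) = 234 − 164 = 70.
Row 3: 80 + 72 + ? = 234, so (3,2) = 82.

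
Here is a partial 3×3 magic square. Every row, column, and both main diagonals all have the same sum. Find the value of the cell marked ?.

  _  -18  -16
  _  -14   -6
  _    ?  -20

-10

Column 3 is complete and sums to -42; that is the magic constant.
Row 1 needs -42; the known cells sum to -34, so (1,1) = -8.
The remaining cell in row 2 is (2,1) = -42 − (-20) = -22.
Using column 1: -8 + (-22) + ? → (3,1) = -42 − (-30) = -12.
Column 2: -18 + (-14) + ? = -42, so (3,2) = -10.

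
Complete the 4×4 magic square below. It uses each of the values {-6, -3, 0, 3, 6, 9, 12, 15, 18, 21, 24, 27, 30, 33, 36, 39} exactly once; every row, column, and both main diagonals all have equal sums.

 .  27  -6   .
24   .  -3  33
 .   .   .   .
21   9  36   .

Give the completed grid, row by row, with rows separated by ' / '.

15 27 -6 30 / 24 12 -3 33 / 6 18 39 3 / 21 9 36 0

The 16 entries sum to 264, so each line sums to 264/4 = 66.
Using row 2: 24 + (-3) + 33 + ? → (2,2) = 66 − 54 = 12.
Using row 4: 21 + 9 + 36 + ? → (4,4) = 66 − 66 = 0.
Column 2: 27 + 12 + 9 + ? = 66, so (3,2) = 18.
Column 3 must total 66; the given cells sum to 27, so (3,3) = 39.
The remaining cell in main diagonal is (1,1) = 66 − 51 = 15.
Anti-diagonal: -3 + 18 + 21 + ? = 66, so (1,4) = 30.
Using column 1: 15 + 24 + 21 + ? → (3,1) = 66 − 60 = 6.
From column 4, 66 − (30 + 33 + 0) gives (3,4) = 3.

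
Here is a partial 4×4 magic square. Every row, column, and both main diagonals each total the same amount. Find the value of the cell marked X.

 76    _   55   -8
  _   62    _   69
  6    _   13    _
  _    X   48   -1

Main diagonal is complete and sums to 150; that is the magic constant.
From row 1, 150 − (76 + 55 + (-8)) gives (1,2) = 27.
The remaining cell in column 3 is (2,3) = 150 − 116 = 34.
From column 4, 150 − (-8 + 69 + (-1)) gives (3,4) = 90.
Using row 2: 62 + 34 + 69 + ? → (2,1) = 150 − 165 = -15.
The remaining cell in row 3 is (3,2) = 150 − 109 = 41.
Using column 1: 76 + (-15) + 6 + ? → (4,1) = 150 − 67 = 83.
The remaining cell in column 2 is (4,2) = 150 − 130 = 20.

20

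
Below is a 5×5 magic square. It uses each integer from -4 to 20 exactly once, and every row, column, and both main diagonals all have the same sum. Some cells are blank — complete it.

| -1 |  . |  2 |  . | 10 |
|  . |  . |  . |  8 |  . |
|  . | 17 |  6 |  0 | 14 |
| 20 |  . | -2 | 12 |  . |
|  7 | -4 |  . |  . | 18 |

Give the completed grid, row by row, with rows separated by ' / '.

-1 13 2 16 10 / 11 5 19 8 -3 / 3 17 6 0 14 / 20 9 -2 12 1 / 7 -4 15 4 18

The entries are -4 through 20, which sum to 200, so each line sums to 200/5 = 40.
The remaining cell in row 3 is (3,1) = 40 − 37 = 3.
Column 1: -1 + 3 + 20 + 7 + ? = 40, so (2,1) = 11.
Main diagonal needs 40; the known cells sum to 35, so (2,2) = 5.
Anti-diagonal needs 40; the known cells sum to 31, so (4,2) = 9.
The remaining cell in row 4 is (4,5) = 40 − 39 = 1.
From column 2, 40 − (5 + 17 + 9 + (-4)) gives (1,2) = 13.
The remaining cell in column 5 is (2,5) = 40 − 43 = -3.
Row 1 needs 40; the known cells sum to 24, so (1,4) = 16.
Row 2 must total 40; the given cells sum to 21, so (2,3) = 19.
The remaining cell in column 3 is (5,3) = 40 − 25 = 15.
Column 4 must total 40; the given cells sum to 36, so (5,4) = 4.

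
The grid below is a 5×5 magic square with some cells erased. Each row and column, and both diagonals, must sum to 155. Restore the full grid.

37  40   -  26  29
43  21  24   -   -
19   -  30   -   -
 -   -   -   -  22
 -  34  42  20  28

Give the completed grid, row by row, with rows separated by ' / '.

The remaining cell in row 1 is (1,3) = 155 − 132 = 23.
From row 5, 155 − (34 + 42 + 20 + 28) gives (5,1) = 31.
Using column 1: 37 + 43 + 19 + 31 + ? → (4,1) = 155 − 130 = 25.
Using column 3: 23 + 24 + 30 + 42 + ? → (4,3) = 155 − 119 = 36.
From main diagonal, 155 − (37 + 21 + 30 + 28) gives (4,4) = 39.
Row 4 needs 155; the known cells sum to 122, so (4,2) = 33.
Using column 2: 40 + 21 + 33 + 34 + ? → (3,2) = 155 − 128 = 27.
Anti-diagonal: 29 + 30 + 33 + 31 + ? = 155, so (2,4) = 32.
The remaining cell in row 2 is (2,5) = 155 − 120 = 35.
Column 4 needs 155; the known cells sum to 117, so (3,4) = 38.
Column 5 needs 155; the known cells sum to 114, so (3,5) = 41.

37 40 23 26 29 / 43 21 24 32 35 / 19 27 30 38 41 / 25 33 36 39 22 / 31 34 42 20 28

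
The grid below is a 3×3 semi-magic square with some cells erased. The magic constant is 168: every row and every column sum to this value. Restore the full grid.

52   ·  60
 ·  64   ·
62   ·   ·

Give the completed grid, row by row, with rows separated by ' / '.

Row 1 needs 168; the known cells sum to 112, so (1,2) = 56.
The remaining cell in column 1 is (2,1) = 168 − 114 = 54.
Column 2 must total 168; the given cells sum to 120, so (3,2) = 48.
The remaining cell in row 2 is (2,3) = 168 − 118 = 50.
The remaining cell in row 3 is (3,3) = 168 − 110 = 58.

52 56 60 / 54 64 50 / 62 48 58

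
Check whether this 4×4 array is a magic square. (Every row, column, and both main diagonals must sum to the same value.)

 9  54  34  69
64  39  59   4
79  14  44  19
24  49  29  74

Row 1: 9 + 54 + 34 + 69 = 166.
Row 2: 64 + 39 + 59 + 4 = 166.
Row 3: 79 + 14 + 44 + 19 = 156.
Row 4: 24 + 49 + 29 + 74 = 176.
Column 1: 9 + 64 + 79 + 24 = 176.
Column 2: 54 + 39 + 14 + 49 = 156.
Column 3: 34 + 59 + 44 + 29 = 166.
Column 4: 69 + 4 + 19 + 74 = 166.
Main diagonal: 9 + 39 + 44 + 74 = 166.
Anti-diagonal: 69 + 59 + 14 + 24 = 166.

No — row 3 sums to 156 but anti-diagonal sums to 166.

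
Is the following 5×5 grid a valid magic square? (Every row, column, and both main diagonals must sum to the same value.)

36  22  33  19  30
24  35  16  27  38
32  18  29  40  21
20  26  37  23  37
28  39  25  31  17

No — column 5 sums to 143 but column 4 sums to 140.

Row 1: 36 + 22 + 33 + 19 + 30 = 140.
Row 2: 24 + 35 + 16 + 27 + 38 = 140.
Row 3: 32 + 18 + 29 + 40 + 21 = 140.
Row 4: 20 + 26 + 37 + 23 + 37 = 143.
Row 5: 28 + 39 + 25 + 31 + 17 = 140.
Column 1: 36 + 24 + 32 + 20 + 28 = 140.
Column 2: 22 + 35 + 18 + 26 + 39 = 140.
Column 3: 33 + 16 + 29 + 37 + 25 = 140.
Column 4: 19 + 27 + 40 + 23 + 31 = 140.
Column 5: 30 + 38 + 21 + 37 + 17 = 143.
Main diagonal: 36 + 35 + 29 + 23 + 17 = 140.
Anti-diagonal: 30 + 27 + 29 + 26 + 28 = 140.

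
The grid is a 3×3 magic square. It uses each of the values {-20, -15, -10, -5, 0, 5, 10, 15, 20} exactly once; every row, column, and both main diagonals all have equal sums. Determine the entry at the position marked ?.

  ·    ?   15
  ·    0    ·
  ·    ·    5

-10

The 9 entries sum to 0, so each line sums to 0/3 = 0.
From column 3, 0 − (15 + 5) gives (2,3) = -20.
From main diagonal, 0 − (0 + 5) gives (1,1) = -5.
Anti-diagonal: 15 + 0 + ? = 0, so (3,1) = -15.
From row 1, 0 − (-5 + 15) gives (1,2) = -10.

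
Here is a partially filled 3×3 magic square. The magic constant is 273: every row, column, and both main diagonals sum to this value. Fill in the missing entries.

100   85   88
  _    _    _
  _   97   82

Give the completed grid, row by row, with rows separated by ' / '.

Using row 3: 97 + 82 + ? → (3,1) = 273 − 179 = 94.
The remaining cell in column 1 is (2,1) = 273 − 194 = 79.
From column 2, 273 − (85 + 97) gives (2,2) = 91.
The remaining cell in column 3 is (2,3) = 273 − 170 = 103.

100 85 88 / 79 91 103 / 94 97 82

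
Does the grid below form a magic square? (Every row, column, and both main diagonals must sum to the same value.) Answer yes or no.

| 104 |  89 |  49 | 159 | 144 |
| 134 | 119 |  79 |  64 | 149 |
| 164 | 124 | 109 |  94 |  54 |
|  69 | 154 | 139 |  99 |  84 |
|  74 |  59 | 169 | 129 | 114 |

Row 1: 104 + 89 + 49 + 159 + 144 = 545.
Row 2: 134 + 119 + 79 + 64 + 149 = 545.
Row 3: 164 + 124 + 109 + 94 + 54 = 545.
Row 4: 69 + 154 + 139 + 99 + 84 = 545.
Row 5: 74 + 59 + 169 + 129 + 114 = 545.
Column 1: 104 + 134 + 164 + 69 + 74 = 545.
Column 2: 89 + 119 + 124 + 154 + 59 = 545.
Column 3: 49 + 79 + 109 + 139 + 169 = 545.
Column 4: 159 + 64 + 94 + 99 + 129 = 545.
Column 5: 144 + 149 + 54 + 84 + 114 = 545.
Main diagonal: 104 + 119 + 109 + 99 + 114 = 545.
Anti-diagonal: 144 + 64 + 109 + 154 + 74 = 545.
All lines sum to 545.

Yes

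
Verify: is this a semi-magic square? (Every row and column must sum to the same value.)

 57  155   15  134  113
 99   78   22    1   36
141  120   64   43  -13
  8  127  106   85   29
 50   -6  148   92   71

No — column 2 sums to 474 but row 4 sums to 355.

Row 1: 57 + 155 + 15 + 134 + 113 = 474.
Row 2: 99 + 78 + 22 + 1 + 36 = 236.
Row 3: 141 + 120 + 64 + 43 + (-13) = 355.
Row 4: 8 + 127 + 106 + 85 + 29 = 355.
Row 5: 50 + (-6) + 148 + 92 + 71 = 355.
Column 1: 57 + 99 + 141 + 8 + 50 = 355.
Column 2: 155 + 78 + 120 + 127 + (-6) = 474.
Column 3: 15 + 22 + 64 + 106 + 148 = 355.
Column 4: 134 + 1 + 43 + 85 + 92 = 355.
Column 5: 113 + 36 + (-13) + 29 + 71 = 236.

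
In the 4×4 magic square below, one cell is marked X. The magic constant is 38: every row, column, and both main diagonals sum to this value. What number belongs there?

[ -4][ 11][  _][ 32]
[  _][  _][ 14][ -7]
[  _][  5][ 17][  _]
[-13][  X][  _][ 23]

20

The remaining cell in row 1 is (1,3) = 38 − 39 = -1.
The remaining cell in column 3 is (4,3) = 38 − 30 = 8.
Column 4: 32 + (-7) + 23 + ? = 38, so (3,4) = -10.
The remaining cell in main diagonal is (2,2) = 38 − 36 = 2.
Row 2 needs 38; the known cells sum to 9, so (2,1) = 29.
From row 3, 38 − (5 + 17 + (-10)) gives (3,1) = 26.
The remaining cell in row 4 is (4,2) = 38 − 18 = 20.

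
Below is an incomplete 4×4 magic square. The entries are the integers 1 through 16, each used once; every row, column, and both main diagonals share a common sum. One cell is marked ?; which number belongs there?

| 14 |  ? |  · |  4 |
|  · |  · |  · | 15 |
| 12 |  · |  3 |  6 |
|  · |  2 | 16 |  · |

11

The entries are 1 through 16, which sum to 136, so each line sums to 136/4 = 34.
Using row 3: 12 + 3 + 6 + ? → (3,2) = 34 − 21 = 13.
The remaining cell in column 4 is (4,4) = 34 − 25 = 9.
Main diagonal: 14 + 3 + 9 + ? = 34, so (2,2) = 8.
Row 4 needs 34; the known cells sum to 27, so (4,1) = 7.
Column 1: 14 + 12 + 7 + ? = 34, so (2,1) = 1.
Column 2 must total 34; the given cells sum to 23, so (1,2) = 11.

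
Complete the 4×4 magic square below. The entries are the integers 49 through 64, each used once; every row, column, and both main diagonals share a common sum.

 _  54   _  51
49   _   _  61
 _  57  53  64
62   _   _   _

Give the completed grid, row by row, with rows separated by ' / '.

The entries are 49 through 64, which sum to 904, so each line sums to 904/4 = 226.
Row 3 needs 226; the known cells sum to 174, so (3,1) = 52.
From column 1, 226 − (49 + 52 + 62) gives (1,1) = 63.
Using column 4: 51 + 61 + 64 + ? → (4,4) = 226 − 176 = 50.
Using main diagonal: 63 + 53 + 50 + ? → (2,2) = 226 − 166 = 60.
Using anti-diagonal: 51 + 57 + 62 + ? → (2,3) = 226 − 170 = 56.
Using row 1: 63 + 54 + 51 + ? → (1,3) = 226 − 168 = 58.
Column 2 needs 226; the known cells sum to 171, so (4,2) = 55.
Column 3 must total 226; the given cells sum to 167, so (4,3) = 59.

63 54 58 51 / 49 60 56 61 / 52 57 53 64 / 62 55 59 50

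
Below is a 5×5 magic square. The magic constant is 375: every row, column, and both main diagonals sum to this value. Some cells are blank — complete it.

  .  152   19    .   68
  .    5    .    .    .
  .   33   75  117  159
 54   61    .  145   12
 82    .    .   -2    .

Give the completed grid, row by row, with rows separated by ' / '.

110 152 19 26 68 / 138 5 47 89 96 / -9 33 75 117 159 / 54 61 103 145 12 / 82 124 131 -2 40

Row 3: 33 + 75 + 117 + 159 + ? = 375, so (3,1) = -9.
Row 4: 54 + 61 + 145 + 12 + ? = 375, so (4,3) = 103.
Column 2: 152 + 5 + 33 + 61 + ? = 375, so (5,2) = 124.
The remaining cell in anti-diagonal is (2,4) = 375 − 286 = 89.
The remaining cell in column 4 is (1,4) = 375 − 349 = 26.
The remaining cell in row 1 is (1,1) = 375 − 265 = 110.
From column 1, 375 − (110 + (-9) + 54 + 82) gives (2,1) = 138.
Main diagonal needs 375; the known cells sum to 335, so (5,5) = 40.
Row 5 needs 375; the known cells sum to 244, so (5,3) = 131.
Column 3 must total 375; the given cells sum to 328, so (2,3) = 47.
Column 5: 68 + 159 + 12 + 40 + ? = 375, so (2,5) = 96.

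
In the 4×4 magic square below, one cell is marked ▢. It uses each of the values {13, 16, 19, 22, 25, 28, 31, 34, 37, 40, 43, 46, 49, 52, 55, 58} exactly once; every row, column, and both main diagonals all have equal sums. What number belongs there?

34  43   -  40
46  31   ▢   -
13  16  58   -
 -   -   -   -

37

The 16 entries sum to 568, so each line sums to 568/4 = 142.
Using row 1: 34 + 43 + 40 + ? → (1,3) = 142 − 117 = 25.
The remaining cell in row 3 is (3,4) = 142 − 87 = 55.
From column 1, 142 − (34 + 46 + 13) gives (4,1) = 49.
Column 2: 43 + 31 + 16 + ? = 142, so (4,2) = 52.
Main diagonal: 34 + 31 + 58 + ? = 142, so (4,4) = 19.
Using anti-diagonal: 40 + 16 + 49 + ? → (2,3) = 142 − 105 = 37.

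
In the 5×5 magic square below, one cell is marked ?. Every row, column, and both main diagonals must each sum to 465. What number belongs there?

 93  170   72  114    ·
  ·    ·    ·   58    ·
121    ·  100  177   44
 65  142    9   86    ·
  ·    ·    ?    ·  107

128

Using row 1: 93 + 170 + 72 + 114 + ? → (1,5) = 465 − 449 = 16.
From row 3, 465 − (121 + 100 + 177 + 44) gives (3,2) = 23.
The remaining cell in row 4 is (4,5) = 465 − 302 = 163.
Column 4 needs 465; the known cells sum to 435, so (5,4) = 30.
Column 5 needs 465; the known cells sum to 330, so (2,5) = 135.
Main diagonal must total 465; the given cells sum to 386, so (2,2) = 79.
Anti-diagonal: 16 + 58 + 100 + 142 + ? = 465, so (5,1) = 149.
Column 1 must total 465; the given cells sum to 428, so (2,1) = 37.
From column 2, 465 − (170 + 79 + 23 + 142) gives (5,2) = 51.
Row 2 needs 465; the known cells sum to 309, so (2,3) = 156.
Using row 5: 149 + 51 + 30 + 107 + ? → (5,3) = 465 − 337 = 128.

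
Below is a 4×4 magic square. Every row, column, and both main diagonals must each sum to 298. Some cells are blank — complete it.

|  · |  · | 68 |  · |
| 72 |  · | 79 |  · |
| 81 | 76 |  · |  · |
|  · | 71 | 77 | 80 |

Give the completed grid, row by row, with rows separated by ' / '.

Row 4 must total 298; the given cells sum to 228, so (4,1) = 70.
Column 1 needs 298; the known cells sum to 223, so (1,1) = 75.
Column 3: 68 + 79 + 77 + ? = 298, so (3,3) = 74.
The remaining cell in main diagonal is (2,2) = 298 − 229 = 69.
The remaining cell in anti-diagonal is (1,4) = 298 − 225 = 73.
Row 1: 75 + 68 + 73 + ? = 298, so (1,2) = 82.
Row 2 must total 298; the given cells sum to 220, so (2,4) = 78.
Using row 3: 81 + 76 + 74 + ? → (3,4) = 298 − 231 = 67.

75 82 68 73 / 72 69 79 78 / 81 76 74 67 / 70 71 77 80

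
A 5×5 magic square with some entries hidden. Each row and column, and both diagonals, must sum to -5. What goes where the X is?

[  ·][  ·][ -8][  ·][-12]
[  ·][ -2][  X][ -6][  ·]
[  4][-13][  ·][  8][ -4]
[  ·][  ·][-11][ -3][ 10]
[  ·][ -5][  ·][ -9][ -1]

11

Row 3: 4 + (-13) + 8 + (-4) + ? = -5, so (3,3) = 0.
Column 4: -6 + 8 + (-3) + (-9) + ? = -5, so (1,4) = 5.
Column 5 needs -5; the known cells sum to -7, so (2,5) = 2.
The remaining cell in main diagonal is (1,1) = -5 − (-6) = 1.
The remaining cell in row 1 is (1,2) = -5 − (-14) = 9.
From column 2, -5 − (9 + (-2) + (-13) + (-5)) gives (4,2) = 6.
Anti-diagonal needs -5; the known cells sum to -12, so (5,1) = 7.
Row 4 must total -5; the given cells sum to 2, so (4,1) = -7.
Using row 5: 7 + (-5) + (-9) + (-1) + ? → (5,3) = -5 − (-8) = 3.
Using column 1: 1 + 4 + (-7) + 7 + ? → (2,1) = -5 − 5 = -10.
The remaining cell in column 3 is (2,3) = -5 − (-16) = 11.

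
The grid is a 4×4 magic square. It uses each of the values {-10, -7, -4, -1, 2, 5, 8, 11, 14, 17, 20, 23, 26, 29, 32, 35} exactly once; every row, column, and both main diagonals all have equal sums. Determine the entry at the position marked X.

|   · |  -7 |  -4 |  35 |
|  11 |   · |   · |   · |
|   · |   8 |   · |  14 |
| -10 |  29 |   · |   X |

-1

The 16 entries sum to 200, so each line sums to 200/4 = 50.
Row 1 needs 50; the known cells sum to 24, so (1,1) = 26.
Column 1 must total 50; the given cells sum to 27, so (3,1) = 23.
The remaining cell in column 2 is (2,2) = 50 − 30 = 20.
From anti-diagonal, 50 − (35 + 8 + (-10)) gives (2,3) = 17.
Row 2: 11 + 20 + 17 + ? = 50, so (2,4) = 2.
Row 3: 23 + 8 + 14 + ? = 50, so (3,3) = 5.
Using column 3: -4 + 17 + 5 + ? → (4,3) = 50 − 18 = 32.
The remaining cell in column 4 is (4,4) = 50 − 51 = -1.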